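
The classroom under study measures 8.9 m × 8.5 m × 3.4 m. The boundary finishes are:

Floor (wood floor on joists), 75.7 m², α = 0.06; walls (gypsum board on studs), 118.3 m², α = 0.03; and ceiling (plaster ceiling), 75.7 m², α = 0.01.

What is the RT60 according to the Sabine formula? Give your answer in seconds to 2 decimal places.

Summing Sᵢαᵢ: 4.542 + 3.549 + 0.757 → A = 8.848 sabins.
Room volume: 257.21 m³.
RT60 = 0.161 · V / A = 0.161 × 257.21 / 8.848 = 4.68 s.

4.68 s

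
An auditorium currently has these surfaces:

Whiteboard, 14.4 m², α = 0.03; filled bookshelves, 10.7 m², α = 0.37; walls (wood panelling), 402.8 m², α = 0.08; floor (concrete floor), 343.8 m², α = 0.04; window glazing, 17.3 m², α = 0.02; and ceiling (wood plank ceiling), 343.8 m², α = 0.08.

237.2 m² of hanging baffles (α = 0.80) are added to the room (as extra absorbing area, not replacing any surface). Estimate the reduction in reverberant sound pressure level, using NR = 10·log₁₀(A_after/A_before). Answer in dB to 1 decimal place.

5.3 dB

Total absorption A_before = 14.4×0.03 + 10.7×0.37 + 402.8×0.08 + 343.8×0.04 + 17.3×0.02 + 343.8×0.08
  = 0.432 + 3.959 + 32.224 + 13.752 + 0.346 + 27.504 = 78.217 m² sabins.
Added absorption = 237.2 × 0.80 = 189.760 sabins.
New total A_after = 267.977 sabins.
NR = 10·log₁₀(267.977/78.217) = 5.3 dB.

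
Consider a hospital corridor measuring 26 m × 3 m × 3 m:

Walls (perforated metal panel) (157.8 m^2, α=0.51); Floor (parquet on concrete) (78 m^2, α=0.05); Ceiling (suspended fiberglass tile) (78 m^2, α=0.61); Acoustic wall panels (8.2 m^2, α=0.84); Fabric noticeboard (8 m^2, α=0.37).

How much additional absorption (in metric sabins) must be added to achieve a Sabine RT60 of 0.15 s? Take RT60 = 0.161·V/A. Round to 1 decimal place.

Summing Sᵢαᵢ: 80.478 + 3.900 + 47.580 + 6.888 + 2.960 → A₁ = 141.806 sabins.
For T = 0.15 s, need A₂ = 0.161·V/T = 0.161·234/0.15 = 251.160 sabins.
ΔA = A₂ − A₁ = 251.160 − 141.806 = 109.4 sabins.

109.4 sabins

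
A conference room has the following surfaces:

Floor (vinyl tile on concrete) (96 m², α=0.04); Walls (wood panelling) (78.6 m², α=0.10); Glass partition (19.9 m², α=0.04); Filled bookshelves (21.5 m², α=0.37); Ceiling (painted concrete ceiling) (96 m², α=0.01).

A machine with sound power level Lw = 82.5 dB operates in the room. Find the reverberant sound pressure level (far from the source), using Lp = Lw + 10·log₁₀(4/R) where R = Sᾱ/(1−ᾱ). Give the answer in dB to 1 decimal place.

74.9 dB

A = 21.411 sabins; S = 312.0 m².
ᾱ = 0.0686, so room constant R = A/(1−ᾱ) = 22.988 m².
Lp = 82.5 + 10·log₁₀(4/22.988) = 82.5 + (-7.59) = 74.9 dB.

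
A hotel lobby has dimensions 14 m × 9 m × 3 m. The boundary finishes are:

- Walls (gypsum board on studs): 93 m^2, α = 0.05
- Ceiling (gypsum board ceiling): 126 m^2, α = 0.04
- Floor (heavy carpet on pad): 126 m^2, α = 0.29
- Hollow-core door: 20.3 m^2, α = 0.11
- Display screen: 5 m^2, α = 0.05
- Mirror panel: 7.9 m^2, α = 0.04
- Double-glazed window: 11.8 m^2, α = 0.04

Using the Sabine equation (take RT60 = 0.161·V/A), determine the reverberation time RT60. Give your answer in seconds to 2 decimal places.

1.23 s

A = Σ Sᵢαᵢ = 93*0.05 + 126*0.04 + 126*0.29 + 20.3*0.11 + 5*0.05 + 7.9*0.04 + 11.8*0.04 = 49.501 sabins.
Volume V = 14 × 9 × 3 = 378 m³.
Sabine: RT60 = 0.161 × 378 / 49.501 = 1.23 s.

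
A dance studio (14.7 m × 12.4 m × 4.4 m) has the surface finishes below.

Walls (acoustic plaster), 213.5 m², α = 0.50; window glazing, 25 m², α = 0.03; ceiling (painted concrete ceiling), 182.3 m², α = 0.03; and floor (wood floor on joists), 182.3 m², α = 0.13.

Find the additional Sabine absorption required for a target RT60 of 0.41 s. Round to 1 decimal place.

Summing Sᵢαᵢ: 106.750 + 0.750 + 5.469 + 23.699 → A₁ = 136.668 sabins.
Target A₂ = 0.161·802.032/0.41 = 314.944 sabins (V = 802.032 m³).
Additional absorption ΔA = 314.944 − 136.668 = 178.3 sabins.

178.3 sabins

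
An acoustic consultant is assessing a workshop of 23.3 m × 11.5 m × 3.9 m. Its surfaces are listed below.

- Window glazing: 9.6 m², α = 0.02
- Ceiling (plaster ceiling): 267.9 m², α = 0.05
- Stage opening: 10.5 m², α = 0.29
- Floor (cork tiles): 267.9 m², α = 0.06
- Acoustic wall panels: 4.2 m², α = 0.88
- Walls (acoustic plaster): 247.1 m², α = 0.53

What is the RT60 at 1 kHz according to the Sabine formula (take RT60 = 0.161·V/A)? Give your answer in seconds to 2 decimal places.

1.01 sec

Summing Sᵢαᵢ: 0.192 + 13.395 + 3.045 + 16.074 + 3.696 + 130.963 → A = 167.365 sabins.
V = 23.3·11.5·3.9 = 1045.005 m³.
T = 0.161 V/A = 0.161·1045.005/167.365 = 1.01 s.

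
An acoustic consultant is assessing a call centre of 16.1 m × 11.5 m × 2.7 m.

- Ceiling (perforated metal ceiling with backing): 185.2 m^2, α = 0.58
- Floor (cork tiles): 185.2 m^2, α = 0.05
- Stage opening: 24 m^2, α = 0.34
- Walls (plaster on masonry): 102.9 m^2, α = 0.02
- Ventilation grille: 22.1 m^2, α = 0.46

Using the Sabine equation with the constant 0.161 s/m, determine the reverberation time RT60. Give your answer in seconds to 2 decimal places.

0.59 seconds

Summing Sᵢαᵢ: 107.416 + 9.260 + 8.160 + 2.058 + 10.166 → A = 137.060 sabins.
V = 16.1·11.5·2.7 = 499.905 m³.
Sabine: RT60 = 0.161 × 499.905 / 137.060 = 0.59 s.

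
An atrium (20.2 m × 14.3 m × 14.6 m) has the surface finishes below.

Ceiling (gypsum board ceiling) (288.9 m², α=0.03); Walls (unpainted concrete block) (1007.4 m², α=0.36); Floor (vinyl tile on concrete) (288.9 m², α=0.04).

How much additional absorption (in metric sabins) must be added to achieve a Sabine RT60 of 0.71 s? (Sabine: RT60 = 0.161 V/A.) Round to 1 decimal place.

Total absorption A₁ = 288.9×0.03 + 1007.4×0.36 + 288.9×0.04
  = 8.667 + 362.664 + 11.556 = 382.887 m² sabins.
Target A₂ = 0.161·4217.356/0.71 = 956.330 sabins (V = 4217.356 m³).
ΔA = A₂ − A₁ = 956.330 − 382.887 = 573.4 sabins.

573.4 sabins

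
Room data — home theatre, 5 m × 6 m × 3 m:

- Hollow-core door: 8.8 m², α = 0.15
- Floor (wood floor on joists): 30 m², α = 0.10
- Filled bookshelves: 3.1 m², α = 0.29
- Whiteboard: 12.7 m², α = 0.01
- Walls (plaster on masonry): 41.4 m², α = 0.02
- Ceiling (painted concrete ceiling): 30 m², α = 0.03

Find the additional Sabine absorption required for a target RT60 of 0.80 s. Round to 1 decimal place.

11.0 sabins

Total absorption A₁ = 8.8*0.15 + 30*0.10 + 3.1*0.29 + 12.7*0.01 + 41.4*0.02 + 30*0.03
  = 1.320 + 3.000 + 0.899 + 0.127 + 0.828 + 0.900 = 7.074 m² sabins.
For T = 0.80 s, need A₂ = 0.161·V/T = 0.161·90/0.80 = 18.113 sabins.
Additional absorption ΔA = 18.113 − 7.074 = 11.0 sabins.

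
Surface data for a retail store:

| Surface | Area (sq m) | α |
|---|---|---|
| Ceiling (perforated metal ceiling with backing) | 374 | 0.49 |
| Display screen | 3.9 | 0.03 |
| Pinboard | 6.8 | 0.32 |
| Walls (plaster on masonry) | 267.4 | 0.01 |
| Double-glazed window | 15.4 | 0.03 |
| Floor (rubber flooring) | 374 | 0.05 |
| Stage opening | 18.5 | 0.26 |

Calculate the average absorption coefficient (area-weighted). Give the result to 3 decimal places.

S = Σ Sᵢ = 374 + 3.9 + 6.8 + 267.4 + 15.4 + 374 + 18.5 = 1060.0 sq m.
Σ(Sᵢαᵢ) = 374*0.49 + 3.9*0.03 + 6.8*0.32 + 267.4*0.01 + 15.4*0.03 + 374*0.05 + 18.5*0.26 = 212.199.
ᾱ = 212.199 / 1060.0 = 0.200.

0.200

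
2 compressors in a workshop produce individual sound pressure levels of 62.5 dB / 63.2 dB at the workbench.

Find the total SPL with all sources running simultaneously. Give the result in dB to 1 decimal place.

65.9 dB

Sum in the linear (power) domain: Σ 10^(Lᵢ/10) = 10^(62.5/10) + 10^(63.2/10) = 3.868e+06.
Back to dB: 10·log₁₀ Σ = 65.9 dB.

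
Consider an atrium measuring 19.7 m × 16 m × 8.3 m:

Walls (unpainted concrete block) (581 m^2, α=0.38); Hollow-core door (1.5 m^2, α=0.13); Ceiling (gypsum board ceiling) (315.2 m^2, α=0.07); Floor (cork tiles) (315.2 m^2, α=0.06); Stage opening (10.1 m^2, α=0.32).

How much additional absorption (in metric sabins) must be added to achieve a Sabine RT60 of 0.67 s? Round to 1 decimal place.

Total absorption A₁ = 581×0.38 + 1.5×0.13 + 315.2×0.07 + 315.2×0.06 + 10.1×0.32
  = 220.780 + 0.195 + 22.064 + 18.912 + 3.232 = 265.183 m^2 sabins.
Target A₂ = 0.161·2616.16/0.67 = 628.659 sabins (V = 2616.16 m³).
ΔA = A₂ − A₁ = 628.659 − 265.183 = 363.5 sabins.

363.5 sabins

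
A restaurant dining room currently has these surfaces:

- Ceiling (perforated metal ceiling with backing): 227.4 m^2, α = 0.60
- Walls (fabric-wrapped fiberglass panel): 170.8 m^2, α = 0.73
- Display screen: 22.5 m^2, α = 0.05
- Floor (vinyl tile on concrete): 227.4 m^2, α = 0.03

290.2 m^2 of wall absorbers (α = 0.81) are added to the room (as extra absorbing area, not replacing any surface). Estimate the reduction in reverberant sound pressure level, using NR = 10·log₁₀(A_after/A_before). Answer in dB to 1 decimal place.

Summing Sᵢαᵢ: 136.440 + 124.684 + 1.125 + 6.822 → A_before = 269.071 sabins.
Treatment contributes 290.2·0.81 = 235.062 sabins.
New total A_after = 504.133 sabins.
NR = 10·log₁₀(504.133/269.071) = 2.7 dB.

2.7 dB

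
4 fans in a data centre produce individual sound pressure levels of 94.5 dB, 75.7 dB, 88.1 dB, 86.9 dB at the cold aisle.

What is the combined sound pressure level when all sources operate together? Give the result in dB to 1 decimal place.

Sum in the linear (power) domain: Σ 10^(Lᵢ/10) = 10^(94.5/10) + 10^(75.7/10) + 10^(88.1/10) + 10^(86.9/10) = 3.991e+09.
Combined level = 10 log₁₀(3.991e+09) = 96.0 dB.

96.0 dB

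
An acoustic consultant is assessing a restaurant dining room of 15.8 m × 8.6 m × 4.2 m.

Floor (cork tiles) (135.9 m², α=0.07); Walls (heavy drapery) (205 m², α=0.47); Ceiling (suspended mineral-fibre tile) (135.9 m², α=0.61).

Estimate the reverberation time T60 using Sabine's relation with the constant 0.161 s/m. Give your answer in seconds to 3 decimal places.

A = Σ Sᵢαᵢ = 135.9×0.07 + 205×0.47 + 135.9×0.61 = 188.762 sabins.
Room volume: 570.696 m³.
RT60 = 0.161 · V / A = 0.161 × 570.696 / 188.762 = 0.487 s.

0.487 sec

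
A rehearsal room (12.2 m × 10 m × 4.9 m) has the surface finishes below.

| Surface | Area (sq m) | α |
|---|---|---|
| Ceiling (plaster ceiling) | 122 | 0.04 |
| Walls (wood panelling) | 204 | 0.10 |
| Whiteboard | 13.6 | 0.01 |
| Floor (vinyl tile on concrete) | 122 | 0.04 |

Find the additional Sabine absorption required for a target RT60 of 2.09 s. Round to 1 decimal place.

15.8 sabins

Summing Sᵢαᵢ: 4.880 + 20.400 + 0.136 + 4.880 → A₁ = 30.296 sabins.
V = 597.8 m³. Required absorption A₂ = 0.161 × 597.8 / 2.09 = 46.051 sabins.
Additional absorption ΔA = 46.051 − 30.296 = 15.8 sabins.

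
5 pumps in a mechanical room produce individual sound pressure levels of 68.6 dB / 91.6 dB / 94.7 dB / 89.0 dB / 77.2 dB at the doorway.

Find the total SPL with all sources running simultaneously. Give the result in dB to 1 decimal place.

97.2 dB

Sum in the linear (power) domain: Σ 10^(Lᵢ/10) = 10^(68.6/10) + 10^(91.6/10) + 10^(94.7/10) + 10^(89.0/10) + 10^(77.2/10) = 5.251e+09.
L_total = 10·log₁₀(5.251e+09) = 97.2 dB.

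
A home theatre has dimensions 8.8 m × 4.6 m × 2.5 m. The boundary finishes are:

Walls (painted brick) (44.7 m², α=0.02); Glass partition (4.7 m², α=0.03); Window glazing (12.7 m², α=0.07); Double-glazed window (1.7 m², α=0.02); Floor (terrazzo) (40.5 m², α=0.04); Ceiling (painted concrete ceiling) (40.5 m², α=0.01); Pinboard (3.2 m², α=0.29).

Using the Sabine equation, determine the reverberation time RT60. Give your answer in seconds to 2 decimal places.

3.32 s

Summing Sᵢαᵢ: 0.894 + 0.141 + 0.889 + 0.034 + 1.620 + 0.405 + 0.928 → A = 4.911 sabins.
Volume V = 8.8 × 4.6 × 2.5 = 101.2 m³.
T = 0.161 V/A = 0.161·101.2/4.911 = 3.32 s.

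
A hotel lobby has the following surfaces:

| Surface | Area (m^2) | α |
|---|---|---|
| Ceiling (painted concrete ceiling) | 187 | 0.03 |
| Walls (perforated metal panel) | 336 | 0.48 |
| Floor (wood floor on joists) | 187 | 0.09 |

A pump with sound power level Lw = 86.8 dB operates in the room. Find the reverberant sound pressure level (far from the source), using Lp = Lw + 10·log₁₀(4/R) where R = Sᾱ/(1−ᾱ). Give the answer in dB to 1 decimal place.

A = 183.720 sabins; S = 710.0 m^2.
ᾱ = 183.720/710.0 = 0.2588; R = Sᾱ/(1−ᾱ) = 183.720/(1−0.2588) = 247.868 m^2.
Lp = 86.8 + 10·log₁₀(4/247.868) = 86.8 + (-17.92) = 68.9 dB.

68.9 dB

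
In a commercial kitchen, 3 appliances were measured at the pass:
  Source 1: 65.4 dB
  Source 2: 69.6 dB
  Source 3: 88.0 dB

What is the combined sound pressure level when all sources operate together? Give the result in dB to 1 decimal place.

88.1 dB

Σ 10^(Lᵢ/10) = 6.435e+08.
L_total = 10·log₁₀(6.435e+08) = 88.1 dB.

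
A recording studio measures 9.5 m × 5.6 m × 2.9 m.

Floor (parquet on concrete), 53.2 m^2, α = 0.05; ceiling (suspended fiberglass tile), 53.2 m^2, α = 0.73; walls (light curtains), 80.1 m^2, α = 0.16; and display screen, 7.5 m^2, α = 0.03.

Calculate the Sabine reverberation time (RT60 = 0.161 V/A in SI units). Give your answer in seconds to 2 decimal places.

0.46 s

A = Σ Sᵢαᵢ = 53.2·0.05 + 53.2·0.73 + 80.1·0.16 + 7.5·0.03 = 54.537 sabins.
Volume V = 9.5 × 5.6 × 2.9 = 154.28 m³.
RT60 = 0.161 · V / A = 0.161 × 154.28 / 54.537 = 0.46 s.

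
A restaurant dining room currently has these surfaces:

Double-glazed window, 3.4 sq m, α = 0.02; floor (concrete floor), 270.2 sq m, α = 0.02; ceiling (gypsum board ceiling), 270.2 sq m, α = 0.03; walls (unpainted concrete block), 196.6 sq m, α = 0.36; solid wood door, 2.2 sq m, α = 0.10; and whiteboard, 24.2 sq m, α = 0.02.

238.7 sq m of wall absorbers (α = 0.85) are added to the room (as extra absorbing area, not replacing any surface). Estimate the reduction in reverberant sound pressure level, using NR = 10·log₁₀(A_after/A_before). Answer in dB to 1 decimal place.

5.3 dB

A_before = Σ Sᵢαᵢ = 3.4·0.02 + 270.2·0.02 + 270.2·0.03 + 196.6·0.36 + 2.2·0.10 + 24.2·0.02 = 85.058 sabins.
Added absorption = 238.7 × 0.85 = 202.895 sabins.
New total A_after = 287.953 sabins.
NR = 10·log₁₀(287.953/85.058) = 5.3 dB.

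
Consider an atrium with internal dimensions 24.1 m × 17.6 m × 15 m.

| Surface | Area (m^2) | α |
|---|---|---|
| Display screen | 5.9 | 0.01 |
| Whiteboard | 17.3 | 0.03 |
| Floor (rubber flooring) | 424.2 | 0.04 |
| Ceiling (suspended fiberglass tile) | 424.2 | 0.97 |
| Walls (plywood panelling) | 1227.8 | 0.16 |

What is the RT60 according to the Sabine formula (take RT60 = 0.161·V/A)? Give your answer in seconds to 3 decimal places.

Summing Sᵢαᵢ: 0.059 + 0.519 + 16.968 + 411.474 + 196.448 → A = 625.468 sabins.
V = 24.1·17.6·15 = 6362.4 m³.
T = 0.161 V/A = 0.161·6362.4/625.468 = 1.638 s.

1.638 s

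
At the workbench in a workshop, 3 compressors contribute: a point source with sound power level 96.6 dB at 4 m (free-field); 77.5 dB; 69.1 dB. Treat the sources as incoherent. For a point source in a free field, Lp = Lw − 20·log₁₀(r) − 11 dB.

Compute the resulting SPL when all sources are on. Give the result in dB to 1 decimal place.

79.4 dB

Source at 4 m: Lp = 96.6 − 20·log₁₀(4) − 11 = 73.6 dB.
Sum in the linear (power) domain: Σ 10^(Lᵢ/10) = 10^(73.6/10) + 10^(77.5/10) + 10^(69.1/10) = 8.727e+07.
L_total = 10·log₁₀(8.727e+07) = 79.4 dB.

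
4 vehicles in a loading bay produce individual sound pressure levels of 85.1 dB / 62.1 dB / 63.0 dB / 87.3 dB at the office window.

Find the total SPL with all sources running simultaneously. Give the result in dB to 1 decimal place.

Converting to relative power and adding: 10^(85.1/10) + 10^(62.1/10) + 10^(63.0/10) + 10^(87.3/10) = 8.642e+08.
L_total = 10·log₁₀(8.642e+08) = 89.4 dB.

89.4 dB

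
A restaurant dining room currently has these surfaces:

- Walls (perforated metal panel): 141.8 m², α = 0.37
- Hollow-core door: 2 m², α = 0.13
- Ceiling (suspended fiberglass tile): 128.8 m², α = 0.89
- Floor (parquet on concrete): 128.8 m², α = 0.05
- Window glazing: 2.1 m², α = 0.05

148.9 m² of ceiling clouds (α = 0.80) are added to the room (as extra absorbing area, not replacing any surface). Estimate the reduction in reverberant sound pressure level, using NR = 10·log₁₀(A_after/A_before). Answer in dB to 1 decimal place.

2.3 dB

Total absorption A_before = 141.8*0.37 + 2*0.13 + 128.8*0.89 + 128.8*0.05 + 2.1*0.05
  = 52.466 + 0.260 + 114.632 + 6.440 + 0.105 = 173.903 m² sabins.
Treatment contributes 148.9·0.80 = 119.120 sabins.
New total A_after = 293.023 sabins.
NR = 10·log₁₀(293.023/173.903) = 2.3 dB.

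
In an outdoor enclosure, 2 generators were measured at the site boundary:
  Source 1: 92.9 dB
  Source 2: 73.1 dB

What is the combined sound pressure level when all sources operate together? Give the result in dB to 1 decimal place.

Sum in the linear (power) domain: Σ 10^(Lᵢ/10) = 10^(92.9/10) + 10^(73.1/10) = 1.97e+09.
Combined level = 10 log₁₀(1.97e+09) = 92.9 dB.

92.9 dB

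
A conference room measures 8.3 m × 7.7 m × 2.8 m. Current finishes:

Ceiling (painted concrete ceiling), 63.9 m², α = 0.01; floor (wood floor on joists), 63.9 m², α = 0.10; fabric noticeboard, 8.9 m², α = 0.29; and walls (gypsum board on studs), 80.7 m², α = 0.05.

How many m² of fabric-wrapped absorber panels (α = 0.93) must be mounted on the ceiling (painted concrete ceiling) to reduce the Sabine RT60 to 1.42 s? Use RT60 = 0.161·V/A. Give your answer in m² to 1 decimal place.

7.2

Equivalent absorption area: A₁ = 63.9·0.01 + 63.9·0.10 + 8.9·0.29 + 80.7·0.05 = 13.645 m².
V = 178.948 m³. Target absorption A₂ = 0.161 × 178.948 / 1.42 = 20.289 sabins.
ΔA needed = 20.289 − 13.645 = 6.644 sabins.
Each m² of panel replacing the ceiling (painted concrete ceiling) adds (0.93 − 0.01) = 0.92 sabins.
Panel area = 6.644 / 0.92 = 7.2 m².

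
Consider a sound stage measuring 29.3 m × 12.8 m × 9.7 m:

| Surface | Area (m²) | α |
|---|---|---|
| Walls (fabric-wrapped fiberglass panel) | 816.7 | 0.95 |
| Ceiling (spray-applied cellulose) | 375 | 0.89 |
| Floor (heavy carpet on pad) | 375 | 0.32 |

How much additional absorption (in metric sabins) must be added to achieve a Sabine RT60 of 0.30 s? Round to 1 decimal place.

722.7 sabins

Equivalent absorption area: A₁ = 816.7×0.95 + 375×0.89 + 375×0.32 = 1229.615 m².
For T = 0.30 s, need A₂ = 0.161·V/T = 0.161·3637.888/0.30 = 1952.333 sabins.
Additional absorption ΔA = 1952.333 − 1229.615 = 722.7 sabins.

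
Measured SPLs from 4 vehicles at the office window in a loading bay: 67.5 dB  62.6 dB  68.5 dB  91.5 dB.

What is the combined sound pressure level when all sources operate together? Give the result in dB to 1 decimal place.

91.5 dB

Σ 10^(Lᵢ/10) = 1.427e+09.
Back to dB: 10·log₁₀ Σ = 91.5 dB.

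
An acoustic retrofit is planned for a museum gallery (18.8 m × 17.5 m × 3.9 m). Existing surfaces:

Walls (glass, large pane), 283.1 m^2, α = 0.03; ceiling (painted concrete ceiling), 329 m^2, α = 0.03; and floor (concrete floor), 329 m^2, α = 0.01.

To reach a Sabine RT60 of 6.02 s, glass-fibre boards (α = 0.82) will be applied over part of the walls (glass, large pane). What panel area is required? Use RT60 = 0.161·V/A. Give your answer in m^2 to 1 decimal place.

16.0

A₁ = Σ Sᵢαᵢ = 283.1×0.03 + 329×0.03 + 329×0.01 = 21.653 sabins.
V = 1283.1 m³. Target absorption A₂ = 0.161 × 1283.1 / 6.02 = 34.315 sabins.
ΔA needed = 34.315 − 21.653 = 12.662 sabins.
Each m^2 of panel replacing the walls (glass, large pane) adds (0.82 − 0.03) = 0.79 sabins.
Area = ΔA/Δα = 12.662/0.79 = 16.0 m^2.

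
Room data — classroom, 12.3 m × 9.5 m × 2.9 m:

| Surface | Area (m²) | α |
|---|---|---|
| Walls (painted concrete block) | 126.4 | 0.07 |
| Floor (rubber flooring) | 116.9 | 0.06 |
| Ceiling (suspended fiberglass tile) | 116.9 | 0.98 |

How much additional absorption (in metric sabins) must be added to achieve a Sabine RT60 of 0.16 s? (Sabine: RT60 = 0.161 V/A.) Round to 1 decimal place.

210.6 sabins

Summing Sᵢαᵢ: 8.848 + 7.014 + 114.562 → A₁ = 130.424 sabins.
Target A₂ = 0.161·338.865/0.16 = 340.983 sabins (V = 338.865 m³).
Shortfall: 340.983 − 130.424 = 210.6 sabins.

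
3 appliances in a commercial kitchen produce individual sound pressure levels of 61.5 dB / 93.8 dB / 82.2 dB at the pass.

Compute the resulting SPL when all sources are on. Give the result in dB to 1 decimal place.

Sum in the linear (power) domain: Σ 10^(Lᵢ/10) = 10^(61.5/10) + 10^(93.8/10) + 10^(82.2/10) = 2.566e+09.
Combined level = 10 log₁₀(2.566e+09) = 94.1 dB.

94.1 dB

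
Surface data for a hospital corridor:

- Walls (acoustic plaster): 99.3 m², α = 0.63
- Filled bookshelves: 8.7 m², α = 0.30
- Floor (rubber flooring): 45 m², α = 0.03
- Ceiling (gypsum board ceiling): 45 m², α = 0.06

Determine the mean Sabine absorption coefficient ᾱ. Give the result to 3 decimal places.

Total surface area S = 198.0 m².
A = 99.3·0.63 + 8.7·0.30 + 45·0.03 + 45·0.06 = 69.219 sabins.
ᾱ = A/S = 0.350.

0.350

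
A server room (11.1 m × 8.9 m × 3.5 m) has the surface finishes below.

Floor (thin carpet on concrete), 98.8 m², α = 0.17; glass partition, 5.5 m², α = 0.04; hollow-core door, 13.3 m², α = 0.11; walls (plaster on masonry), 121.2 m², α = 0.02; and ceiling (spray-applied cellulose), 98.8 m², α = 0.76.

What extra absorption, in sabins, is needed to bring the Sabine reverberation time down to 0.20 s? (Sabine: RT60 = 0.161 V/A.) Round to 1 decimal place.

182.3 sabins

Equivalent absorption area: A₁ = 98.8×0.17 + 5.5×0.04 + 13.3×0.11 + 121.2×0.02 + 98.8×0.76 = 95.991 m².
Target A₂ = 0.161·345.765/0.20 = 278.341 sabins (V = 345.765 m³).
ΔA = A₂ − A₁ = 278.341 − 95.991 = 182.3 sabins.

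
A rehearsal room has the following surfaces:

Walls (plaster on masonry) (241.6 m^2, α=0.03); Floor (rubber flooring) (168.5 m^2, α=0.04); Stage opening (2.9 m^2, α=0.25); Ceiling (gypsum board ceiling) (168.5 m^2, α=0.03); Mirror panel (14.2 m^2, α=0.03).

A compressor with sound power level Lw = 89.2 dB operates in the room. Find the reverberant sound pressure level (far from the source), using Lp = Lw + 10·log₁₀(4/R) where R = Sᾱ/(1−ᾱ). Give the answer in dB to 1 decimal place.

Σ(Sᵢαᵢ) = 241.6×0.03 + 168.5×0.04 + 2.9×0.25 + 168.5×0.03 + 14.2×0.03 = 20.194; total area S = 595.7 m^2.
ᾱ = 0.0339, so room constant R = A/(1−ᾱ) = 20.903 m^2.
Lp = 89.2 + 10·log₁₀(4/20.903) = 89.2 + (-7.18) = 82.0 dB.

82.0 dB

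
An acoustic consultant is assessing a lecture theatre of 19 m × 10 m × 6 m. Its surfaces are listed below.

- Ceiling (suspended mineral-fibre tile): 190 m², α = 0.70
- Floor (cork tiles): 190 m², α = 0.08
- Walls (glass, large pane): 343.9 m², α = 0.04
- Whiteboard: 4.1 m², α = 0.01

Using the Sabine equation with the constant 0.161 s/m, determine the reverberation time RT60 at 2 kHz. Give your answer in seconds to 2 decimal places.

Equivalent absorption area: A = 190*0.70 + 190*0.08 + 343.9*0.04 + 4.1*0.01 = 161.997 m².
V = 19·10·6 = 1140 m³.
Sabine: RT60 = 0.161 × 1140 / 161.997 = 1.13 s.

1.13 sec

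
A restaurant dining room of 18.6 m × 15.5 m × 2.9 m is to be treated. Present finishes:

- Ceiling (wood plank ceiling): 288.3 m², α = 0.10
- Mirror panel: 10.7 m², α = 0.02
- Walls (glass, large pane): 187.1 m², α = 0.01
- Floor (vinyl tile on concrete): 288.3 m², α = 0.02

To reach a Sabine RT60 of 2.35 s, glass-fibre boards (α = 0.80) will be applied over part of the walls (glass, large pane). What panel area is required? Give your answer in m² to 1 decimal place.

26.1

A₁ = Σ Sᵢαᵢ = 288.3·0.10 + 10.7·0.02 + 187.1·0.01 + 288.3·0.02 = 36.681 sabins.
V = 836.07 m³. Target absorption A₂ = 0.161 × 836.07 / 2.35 = 57.280 sabins.
Absorption to add: 57.280 − 36.681 = 20.599 sabins.
Each m² of panel replacing the walls (glass, large pane) adds (0.80 − 0.01) = 0.79 sabins.
Area = ΔA/Δα = 20.599/0.79 = 26.1 m².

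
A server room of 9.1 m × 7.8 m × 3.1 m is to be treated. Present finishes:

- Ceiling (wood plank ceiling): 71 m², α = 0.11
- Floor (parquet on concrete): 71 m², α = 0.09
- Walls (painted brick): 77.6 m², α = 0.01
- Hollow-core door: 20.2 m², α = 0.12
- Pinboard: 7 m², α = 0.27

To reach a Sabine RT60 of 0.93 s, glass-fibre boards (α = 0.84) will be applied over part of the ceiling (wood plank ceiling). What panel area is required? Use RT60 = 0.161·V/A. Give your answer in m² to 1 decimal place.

25.8

Total absorption A₁ = 71×0.11 + 71×0.09 + 77.6×0.01 + 20.2×0.12 + 7×0.27
  = 7.810 + 6.390 + 0.776 + 2.424 + 1.890 = 19.290 m² sabins.
Required A₂ = 0.161·220.038/0.93 = 38.093 sabins.
ΔA needed = 38.093 − 19.290 = 18.803 sabins.
Each m² of panel replacing the ceiling (wood plank ceiling) adds (0.84 − 0.11) = 0.73 sabins.
Area = ΔA/Δα = 18.803/0.73 = 25.8 m².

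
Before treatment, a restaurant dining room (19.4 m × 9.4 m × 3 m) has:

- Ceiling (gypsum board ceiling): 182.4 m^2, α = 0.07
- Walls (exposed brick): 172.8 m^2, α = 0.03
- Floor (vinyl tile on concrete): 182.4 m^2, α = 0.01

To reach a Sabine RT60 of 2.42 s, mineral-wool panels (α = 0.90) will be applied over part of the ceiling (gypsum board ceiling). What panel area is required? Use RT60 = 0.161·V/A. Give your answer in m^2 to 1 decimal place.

20.0

Summing Sᵢαᵢ: 12.768 + 5.184 + 1.824 → A₁ = 19.776 sabins.
V = 547.08 m³. Target absorption A₂ = 0.161 × 547.08 / 2.42 = 36.397 sabins.
Absorption to add: 36.397 − 19.776 = 16.621 sabins.
Each m^2 of panel replacing the ceiling (gypsum board ceiling) adds (0.90 − 0.07) = 0.83 sabins.
Area = ΔA/Δα = 16.621/0.83 = 20.0 m^2.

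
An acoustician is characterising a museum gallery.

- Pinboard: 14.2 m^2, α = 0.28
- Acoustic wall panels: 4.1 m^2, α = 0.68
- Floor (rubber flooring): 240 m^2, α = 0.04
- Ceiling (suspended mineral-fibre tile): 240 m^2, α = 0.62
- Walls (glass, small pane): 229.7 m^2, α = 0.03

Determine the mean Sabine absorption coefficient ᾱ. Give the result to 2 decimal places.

0.24

S = Σ Sᵢ = 14.2 + 4.1 + 240 + 240 + 229.7 = 728.0 m^2.
Weighted sum Σ Sα = 172.055.
ᾱ = A/S = 0.24.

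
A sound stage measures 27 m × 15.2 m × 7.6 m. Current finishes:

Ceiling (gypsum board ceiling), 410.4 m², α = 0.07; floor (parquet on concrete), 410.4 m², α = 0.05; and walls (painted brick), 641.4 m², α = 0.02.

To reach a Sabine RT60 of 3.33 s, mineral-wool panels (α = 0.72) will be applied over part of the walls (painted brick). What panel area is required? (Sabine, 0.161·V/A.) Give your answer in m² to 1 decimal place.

Equivalent absorption area: A₁ = 410.4·0.07 + 410.4·0.05 + 641.4·0.02 = 62.076 m².
Required A₂ = 0.161·3119.04/3.33 = 150.800 sabins.
ΔA needed = 150.800 − 62.076 = 88.724 sabins.
Each m² of panel replacing the walls (painted brick) adds (0.72 − 0.02) = 0.70 sabins.
Panel area = 88.724 / 0.70 = 126.7 m².

126.7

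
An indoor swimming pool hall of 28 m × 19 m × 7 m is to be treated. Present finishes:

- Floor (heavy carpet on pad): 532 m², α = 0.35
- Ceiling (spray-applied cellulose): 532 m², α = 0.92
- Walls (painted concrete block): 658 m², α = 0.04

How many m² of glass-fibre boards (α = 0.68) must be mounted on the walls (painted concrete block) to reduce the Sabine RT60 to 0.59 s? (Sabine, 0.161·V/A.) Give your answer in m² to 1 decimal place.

491.0

A₁ = Σ Sᵢαᵢ = 532×0.35 + 532×0.92 + 658×0.04 = 701.960 sabins.
Required A₂ = 0.161·3724/0.59 = 1016.210 sabins.
Absorption to add: 1016.210 − 701.960 = 314.250 sabins.
Each m² of panel replacing the walls (painted concrete block) adds (0.68 − 0.04) = 0.64 sabins.
Panel area = 314.250 / 0.64 = 491.0 m².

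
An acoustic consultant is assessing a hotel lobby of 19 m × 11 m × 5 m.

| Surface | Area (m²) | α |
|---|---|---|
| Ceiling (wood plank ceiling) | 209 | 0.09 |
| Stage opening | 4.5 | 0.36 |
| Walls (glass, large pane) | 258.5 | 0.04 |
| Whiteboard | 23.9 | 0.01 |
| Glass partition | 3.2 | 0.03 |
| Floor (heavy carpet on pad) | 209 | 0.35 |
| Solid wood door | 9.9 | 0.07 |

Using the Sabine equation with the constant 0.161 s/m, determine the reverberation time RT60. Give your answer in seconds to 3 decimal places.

Equivalent absorption area: A = 209*0.09 + 4.5*0.36 + 258.5*0.04 + 23.9*0.01 + 3.2*0.03 + 209*0.35 + 9.9*0.07 = 104.948 m².
Volume V = 19 × 11 × 5 = 1045 m³.
T = 0.161 V/A = 0.161·1045/104.948 = 1.603 s.

1.603 s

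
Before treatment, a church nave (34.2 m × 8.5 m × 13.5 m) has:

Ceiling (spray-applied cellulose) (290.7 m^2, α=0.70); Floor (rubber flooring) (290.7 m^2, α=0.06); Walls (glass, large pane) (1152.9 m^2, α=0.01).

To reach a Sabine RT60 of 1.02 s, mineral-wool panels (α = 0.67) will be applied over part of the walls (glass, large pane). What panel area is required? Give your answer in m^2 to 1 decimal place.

586.3

Summing Sᵢαᵢ: 203.490 + 17.442 + 11.529 → A₁ = 232.461 sabins.
Required A₂ = 0.161·3924.45/1.02 = 619.447 sabins.
ΔA needed = 619.447 − 232.461 = 386.986 sabins.
Net gain per m^2: Δα = 0.67 − 0.01 = 0.66.
Area = ΔA/Δα = 386.986/0.66 = 586.3 m^2.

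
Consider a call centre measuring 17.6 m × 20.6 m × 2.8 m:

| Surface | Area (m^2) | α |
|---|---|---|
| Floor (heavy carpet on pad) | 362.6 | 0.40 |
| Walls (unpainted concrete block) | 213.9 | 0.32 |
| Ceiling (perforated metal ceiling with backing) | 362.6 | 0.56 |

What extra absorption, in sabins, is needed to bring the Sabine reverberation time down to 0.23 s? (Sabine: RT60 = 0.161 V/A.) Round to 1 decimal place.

294.1 sabins

A₁ = Σ Sᵢαᵢ = 362.6*0.40 + 213.9*0.32 + 362.6*0.56 = 416.544 sabins.
Target A₂ = 0.161·1015.168/0.23 = 710.618 sabins (V = 1015.168 m³).
ΔA = A₂ − A₁ = 710.618 − 416.544 = 294.1 sabins.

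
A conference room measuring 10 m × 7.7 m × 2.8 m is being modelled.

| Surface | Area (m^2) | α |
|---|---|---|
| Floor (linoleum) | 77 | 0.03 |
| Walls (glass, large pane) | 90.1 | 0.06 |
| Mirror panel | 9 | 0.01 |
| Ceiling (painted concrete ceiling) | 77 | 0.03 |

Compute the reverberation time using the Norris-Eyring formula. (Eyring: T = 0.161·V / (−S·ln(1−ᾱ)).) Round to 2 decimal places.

S = Σ Sᵢ = 253.1 m^2.
Absorption A = 77·0.03 + 90.1·0.06 + 9·0.01 + 77·0.03 = 10.116 sabins.
Mean coefficient ᾱ = A/S = 0.0400.
−S·ln(1−ᾱ) = −253.1 × ln(1 − 0.0400) = 10.332.
V = 10 × 7.7 × 2.8 = 215.6 m³.
T = 0.161·V/[−S·ln(1−ᾱ)] = 0.161·215.6/10.332 = 3.36 s.

3.36 seconds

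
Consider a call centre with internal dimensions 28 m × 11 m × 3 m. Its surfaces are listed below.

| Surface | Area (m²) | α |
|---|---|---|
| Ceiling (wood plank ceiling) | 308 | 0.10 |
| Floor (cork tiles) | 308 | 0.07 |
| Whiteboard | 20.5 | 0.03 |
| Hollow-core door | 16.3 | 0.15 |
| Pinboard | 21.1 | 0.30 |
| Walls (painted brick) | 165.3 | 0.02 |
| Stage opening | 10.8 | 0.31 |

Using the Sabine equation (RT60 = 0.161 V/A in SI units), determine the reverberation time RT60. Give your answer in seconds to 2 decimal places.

Equivalent absorption area: A = 308*0.10 + 308*0.07 + 20.5*0.03 + 16.3*0.15 + 21.1*0.30 + 165.3*0.02 + 10.8*0.31 = 68.404 m².
Volume V = 28 × 11 × 3 = 924 m³.
Sabine: RT60 = 0.161 × 924 / 68.404 = 2.17 s.

2.17 s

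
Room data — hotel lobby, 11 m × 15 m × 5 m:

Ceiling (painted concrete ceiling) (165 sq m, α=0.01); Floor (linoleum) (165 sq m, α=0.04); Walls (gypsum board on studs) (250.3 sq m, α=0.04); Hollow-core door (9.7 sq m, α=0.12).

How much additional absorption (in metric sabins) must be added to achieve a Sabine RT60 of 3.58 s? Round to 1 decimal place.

Total absorption A₁ = 165×0.01 + 165×0.04 + 250.3×0.04 + 9.7×0.12
  = 1.650 + 6.600 + 10.012 + 1.164 = 19.426 sq m sabins.
For T = 3.58 s, need A₂ = 0.161·V/T = 0.161·825/3.58 = 37.102 sabins.
ΔA = A₂ − A₁ = 37.102 − 19.426 = 17.7 sabins.

17.7 sabins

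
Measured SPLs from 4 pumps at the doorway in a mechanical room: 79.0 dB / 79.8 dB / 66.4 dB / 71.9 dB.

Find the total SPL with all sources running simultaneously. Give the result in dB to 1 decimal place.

82.9 dB

Converting to relative power and adding: 10^(79.0/10) + 10^(79.8/10) + 10^(66.4/10) + 10^(71.9/10) = 1.948e+08.
Back to dB: 10·log₁₀ Σ = 82.9 dB.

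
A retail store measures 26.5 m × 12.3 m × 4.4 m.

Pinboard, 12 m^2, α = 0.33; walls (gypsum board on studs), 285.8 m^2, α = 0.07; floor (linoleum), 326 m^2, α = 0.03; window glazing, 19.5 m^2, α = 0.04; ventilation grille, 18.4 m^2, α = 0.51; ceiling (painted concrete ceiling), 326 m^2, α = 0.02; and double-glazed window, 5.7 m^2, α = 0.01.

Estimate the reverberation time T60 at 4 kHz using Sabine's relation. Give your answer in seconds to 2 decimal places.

A = Σ Sᵢαᵢ = 12×0.33 + 285.8×0.07 + 326×0.03 + 19.5×0.04 + 18.4×0.51 + 326×0.02 + 5.7×0.01 = 50.487 sabins.
Room volume: 1434.18 m³.
T = 0.161 V/A = 0.161·1434.18/50.487 = 4.57 s.

4.57 sec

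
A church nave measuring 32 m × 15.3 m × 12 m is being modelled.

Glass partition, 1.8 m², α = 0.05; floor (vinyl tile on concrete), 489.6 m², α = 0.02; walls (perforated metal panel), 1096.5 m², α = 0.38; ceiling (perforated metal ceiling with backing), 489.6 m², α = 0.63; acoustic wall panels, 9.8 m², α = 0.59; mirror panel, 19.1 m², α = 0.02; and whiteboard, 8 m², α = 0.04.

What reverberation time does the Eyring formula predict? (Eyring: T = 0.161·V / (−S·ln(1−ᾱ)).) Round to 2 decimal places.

Total surface area S = 1.8 + 489.6 + 1096.5 + 489.6 + 9.8 + 19.1 + 8 = 2114.4 m².
Absorption A = 1.8·0.05 + 489.6·0.02 + 1096.5·0.38 + 489.6·0.63 + 9.8·0.59 + 19.1·0.02 + 8·0.04 = 741.484 sabins.
ᾱ = 741.484 / 2114.4 = 0.3507.
Eyring denominator: −S ln(1−ᾱ) = 913.126.
V = 32 × 15.3 × 12 = 5875.2 m³.
T = 0.161·V/[−S·ln(1−ᾱ)] = 0.161·5875.2/913.126 = 1.04 s.

1.04 s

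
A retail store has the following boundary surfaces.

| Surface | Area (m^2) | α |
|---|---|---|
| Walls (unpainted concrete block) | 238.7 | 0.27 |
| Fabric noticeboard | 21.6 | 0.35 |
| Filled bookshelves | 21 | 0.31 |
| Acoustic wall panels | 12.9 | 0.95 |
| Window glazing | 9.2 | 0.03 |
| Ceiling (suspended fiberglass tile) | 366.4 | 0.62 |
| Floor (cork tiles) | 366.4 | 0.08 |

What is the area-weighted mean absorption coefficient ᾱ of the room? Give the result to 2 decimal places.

0.34

S = Σ Sᵢ = 238.7 + 21.6 + 21 + 12.9 + 9.2 + 366.4 + 366.4 = 1036.2 m^2.
Weighted sum Σ Sα = 347.530.
ᾱ = A/S = 0.34.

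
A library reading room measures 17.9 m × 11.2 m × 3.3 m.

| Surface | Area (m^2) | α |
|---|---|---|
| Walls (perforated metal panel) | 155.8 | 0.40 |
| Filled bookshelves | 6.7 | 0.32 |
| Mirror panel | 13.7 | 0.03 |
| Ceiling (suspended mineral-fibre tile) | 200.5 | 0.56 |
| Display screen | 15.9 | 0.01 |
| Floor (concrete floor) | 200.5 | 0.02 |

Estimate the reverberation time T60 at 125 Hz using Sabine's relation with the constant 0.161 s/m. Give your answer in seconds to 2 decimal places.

0.59 seconds

Total absorption A = 155.8×0.40 + 6.7×0.32 + 13.7×0.03 + 200.5×0.56 + 15.9×0.01 + 200.5×0.02
  = 62.320 + 2.144 + 0.411 + 112.280 + 0.159 + 4.010 = 181.324 m^2 sabins.
Volume V = 17.9 × 11.2 × 3.3 = 661.584 m³.
RT60 = 0.161 · V / A = 0.161 × 661.584 / 181.324 = 0.59 s.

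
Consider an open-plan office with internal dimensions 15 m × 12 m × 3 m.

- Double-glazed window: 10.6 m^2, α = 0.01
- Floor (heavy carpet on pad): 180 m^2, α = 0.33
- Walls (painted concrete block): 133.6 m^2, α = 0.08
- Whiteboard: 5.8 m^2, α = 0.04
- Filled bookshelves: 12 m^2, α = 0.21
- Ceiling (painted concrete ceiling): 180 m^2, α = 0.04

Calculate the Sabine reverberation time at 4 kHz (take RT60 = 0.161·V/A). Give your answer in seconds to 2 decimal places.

Total absorption A = 10.6×0.01 + 180×0.33 + 133.6×0.08 + 5.8×0.04 + 12×0.21 + 180×0.04
  = 0.106 + 59.400 + 10.688 + 0.232 + 2.520 + 7.200 = 80.146 m^2 sabins.
Room volume: 540 m³.
Sabine: RT60 = 0.161 × 540 / 80.146 = 1.08 s.

1.08 s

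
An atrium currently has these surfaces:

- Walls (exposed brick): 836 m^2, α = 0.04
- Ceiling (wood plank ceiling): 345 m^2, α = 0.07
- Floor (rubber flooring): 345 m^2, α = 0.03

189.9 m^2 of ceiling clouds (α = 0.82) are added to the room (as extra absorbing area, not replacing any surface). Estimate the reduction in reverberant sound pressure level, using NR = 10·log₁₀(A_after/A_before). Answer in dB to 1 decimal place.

Summing Sᵢαᵢ: 33.440 + 24.150 + 10.350 → A_before = 67.940 sabins.
Added absorption = 189.9 × 0.82 = 155.718 sabins.
A_after = 67.940 + 155.718 = 223.658 sabins.
NR = 10·log₁₀(223.658/67.940) = 5.2 dB.

5.2 dB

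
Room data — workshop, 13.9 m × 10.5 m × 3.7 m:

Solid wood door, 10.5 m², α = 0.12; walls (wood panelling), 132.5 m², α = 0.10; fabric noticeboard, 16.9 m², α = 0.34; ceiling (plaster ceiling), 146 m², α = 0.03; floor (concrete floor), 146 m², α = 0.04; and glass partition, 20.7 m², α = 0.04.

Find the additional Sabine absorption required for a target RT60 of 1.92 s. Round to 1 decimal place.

A₁ = Σ Sᵢαᵢ = 10.5·0.12 + 132.5·0.10 + 16.9·0.34 + 146·0.03 + 146·0.04 + 20.7·0.04 = 31.304 sabins.
Target A₂ = 0.161·540.015/1.92 = 45.283 sabins (V = 540.015 m³).
Additional absorption ΔA = 45.283 − 31.304 = 14.0 sabins.

14.0 sabins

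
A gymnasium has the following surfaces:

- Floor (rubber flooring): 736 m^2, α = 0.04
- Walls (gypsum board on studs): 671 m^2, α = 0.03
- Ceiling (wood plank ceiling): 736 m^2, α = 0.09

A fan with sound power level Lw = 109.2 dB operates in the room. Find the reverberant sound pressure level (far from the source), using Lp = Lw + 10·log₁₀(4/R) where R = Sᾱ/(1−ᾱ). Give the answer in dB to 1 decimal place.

94.3 dB

A = 115.810 sabins; S = 2143.0 m^2.
ᾱ = 0.0540, so room constant R = A/(1−ᾱ) = 122.421 m^2.
Lp = 109.2 + 10·log₁₀(4/122.421) = 109.2 + (-14.86) = 94.3 dB.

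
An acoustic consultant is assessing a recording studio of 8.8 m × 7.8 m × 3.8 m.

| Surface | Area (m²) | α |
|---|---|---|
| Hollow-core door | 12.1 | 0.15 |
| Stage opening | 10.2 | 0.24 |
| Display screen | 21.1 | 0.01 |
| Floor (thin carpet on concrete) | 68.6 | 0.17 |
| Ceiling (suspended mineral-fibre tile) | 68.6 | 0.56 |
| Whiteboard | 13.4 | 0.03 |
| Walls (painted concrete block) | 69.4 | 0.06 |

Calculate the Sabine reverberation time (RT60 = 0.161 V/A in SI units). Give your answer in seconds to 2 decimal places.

0.71 sec

Total absorption A = 12.1·0.15 + 10.2·0.24 + 21.1·0.01 + 68.6·0.17 + 68.6·0.56 + 13.4·0.03 + 69.4·0.06
  = 1.815 + 2.448 + 0.211 + 11.662 + 38.416 + 0.402 + 4.164 = 59.118 m² sabins.
V = 8.8·7.8·3.8 = 260.832 m³.
T = 0.161 V/A = 0.161·260.832/59.118 = 0.71 s.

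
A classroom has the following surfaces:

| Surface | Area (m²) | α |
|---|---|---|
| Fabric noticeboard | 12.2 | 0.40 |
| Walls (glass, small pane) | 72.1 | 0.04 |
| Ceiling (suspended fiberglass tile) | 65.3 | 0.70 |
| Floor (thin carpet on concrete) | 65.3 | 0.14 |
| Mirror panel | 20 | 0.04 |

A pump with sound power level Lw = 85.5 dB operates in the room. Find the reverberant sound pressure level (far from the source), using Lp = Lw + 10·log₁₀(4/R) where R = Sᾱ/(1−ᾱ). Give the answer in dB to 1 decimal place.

72.1 dB

A = 63.416 sabins; S = 234.9 m².
ᾱ = 63.416/234.9 = 0.2700; R = Sᾱ/(1−ᾱ) = 63.416/(1−0.2700) = 86.871 m².
Lp = Lw + 10 log₁₀(4/R) = 85.5 -13.37 = 72.1 dB.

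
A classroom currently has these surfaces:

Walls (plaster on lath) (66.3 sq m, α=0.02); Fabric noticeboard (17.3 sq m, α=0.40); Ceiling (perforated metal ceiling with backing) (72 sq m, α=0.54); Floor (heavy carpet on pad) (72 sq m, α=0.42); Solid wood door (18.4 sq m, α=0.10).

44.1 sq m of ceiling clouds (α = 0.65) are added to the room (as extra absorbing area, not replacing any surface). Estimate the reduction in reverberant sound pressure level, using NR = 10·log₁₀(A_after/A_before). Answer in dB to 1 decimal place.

Equivalent absorption area: A_before = 66.3·0.02 + 17.3·0.40 + 72·0.54 + 72·0.42 + 18.4·0.10 = 79.206 sq m.
Treatment contributes 44.1·0.65 = 28.665 sabins.
New total A_after = 107.871 sabins.
Reduction = 10 log₁₀(A_after/A_before) = 10 log₁₀(1.3619) = 1.3 dB.

1.3 dB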